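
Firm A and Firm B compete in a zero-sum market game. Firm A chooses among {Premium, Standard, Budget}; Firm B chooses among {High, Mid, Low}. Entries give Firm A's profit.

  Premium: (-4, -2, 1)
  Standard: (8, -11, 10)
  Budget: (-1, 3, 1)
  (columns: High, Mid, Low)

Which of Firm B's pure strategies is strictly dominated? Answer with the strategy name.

Low

High holds Firm A's payoff strictly below Low in every row: -4 < 1, 8 < 10, -1 < 1.
So Low is strictly dominated for Firm B.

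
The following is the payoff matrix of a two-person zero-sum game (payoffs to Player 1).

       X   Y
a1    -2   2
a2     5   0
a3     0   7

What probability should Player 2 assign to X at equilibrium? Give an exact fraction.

Row minima: a1 → -2, a2 → 0, a3 → 0; maximin = 0.
Column maxima: X → 5, Y → 7; minimax = 5.
0 ≠ 5, so there is no saddle point; optimal play is mixed.
a1 is strictly dominated by a3, so Player 1 never plays it.
On the remaining 2×2 (a2, a3 vs X, Y):
Let Player 1 play a2 with probability p. Expected payoff against X: 5p + 0(1−p) = 5p; against Y: 0p + 7(1−p) = −7p + 7.
Setting these equal: 5p = −7p + 7 ⇒ 12p = 7 ⇒ p = 7/12, and the value is (5)·(7/12) = 35/12.
For Player 2: with q = P(X), equating a2's and a3's payoffs gives 5q = −7q + 7 ⇒ q = 7/12.

7/12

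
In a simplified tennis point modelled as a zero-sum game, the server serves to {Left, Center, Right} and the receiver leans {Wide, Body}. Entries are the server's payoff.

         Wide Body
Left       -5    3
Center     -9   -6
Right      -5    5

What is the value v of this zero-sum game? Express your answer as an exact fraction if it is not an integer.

-5

Row minima: Left → -5, Center → -9, Right → -5; maximin = -5.
Column maxima: Wide → -5, Body → 5; minimax = -5.
Since maximin = minimax = -5, there is a saddle point and the value is -5.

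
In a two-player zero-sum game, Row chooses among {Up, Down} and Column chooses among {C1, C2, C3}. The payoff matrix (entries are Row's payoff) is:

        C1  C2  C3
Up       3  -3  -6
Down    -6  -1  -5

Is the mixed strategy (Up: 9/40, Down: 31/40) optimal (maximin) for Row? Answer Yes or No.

Against C1 this mix gives (9/40)·3 + (31/40)·(-6) = -159/40.
Against C2 this mix gives (9/40)·(-3) + (31/40)·(-1) = -29/20.
Against C3 this mix gives (9/40)·(-6) + (31/40)·(-5) = -209/40.
Column will play C3, holding Row to -209/40. Shifting weight toward the row that does better against C3 would raise this floor (the equalizing mix achieves -51/10 against both C3 and C1), so the proposed strategy is not optimal.

No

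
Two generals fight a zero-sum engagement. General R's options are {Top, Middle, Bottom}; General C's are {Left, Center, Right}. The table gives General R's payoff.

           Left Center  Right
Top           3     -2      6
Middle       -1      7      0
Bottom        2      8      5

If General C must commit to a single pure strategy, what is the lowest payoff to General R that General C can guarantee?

3

Column maxima: Left → 3, Center → 8, Right → 6.
The smallest of these is 3.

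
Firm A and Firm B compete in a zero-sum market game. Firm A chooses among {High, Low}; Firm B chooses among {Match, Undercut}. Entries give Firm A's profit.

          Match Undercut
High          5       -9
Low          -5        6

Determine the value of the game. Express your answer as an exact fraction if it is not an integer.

-3/5

Row minima: High → -9, Low → -5; maximin = -5.
Column maxima: Match → 5, Undercut → 6; minimax = 5.
-5 ≠ 5, so there is no saddle point; optimal play is mixed.
Let Firm A play High with probability p. Expected payoff against Match: 5p + (-5)(1−p) = 10p − 5; against Undercut: (-9)p + 6(1−p) = −15p + 6.
Setting these equal: 10p − 5 = −15p + 6 ⇒ 25p = 11 ⇒ p = 11/25, and the value is (10)·(11/25) − 5 = -3/5.
For Firm B: with q = P(Match), equating High's and Low's payoffs gives 14q − 9 = −11q + 6 ⇒ q = 3/5.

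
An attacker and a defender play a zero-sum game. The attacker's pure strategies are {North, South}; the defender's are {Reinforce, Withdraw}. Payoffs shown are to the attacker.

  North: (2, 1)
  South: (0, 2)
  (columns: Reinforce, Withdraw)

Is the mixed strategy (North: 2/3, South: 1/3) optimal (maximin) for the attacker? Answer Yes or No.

Yes

Against Reinforce this mix gives (2/3)·2 + (1/3)·0 = 4/3.
Against Withdraw this mix gives (2/3)·1 + (1/3)·2 = 4/3.
All of the defender's active replies (Reinforce, Withdraw) yield 4/3, and no column does worse for the attacker. The mix makes the defender indifferent and guarantees 4/3, so it is optimal.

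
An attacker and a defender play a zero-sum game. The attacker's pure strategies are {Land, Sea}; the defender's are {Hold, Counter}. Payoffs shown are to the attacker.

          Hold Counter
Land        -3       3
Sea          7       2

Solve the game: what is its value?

Row minima: Land → -3, Sea → 2; maximin = 2.
Column maxima: Hold → 7, Counter → 3; minimax = 3.
2 ≠ 3, so there is no saddle point; optimal play is mixed.
Let the attacker play Land with probability p. Expected payoff against Hold: (-3)p + 7(1−p) = −10p + 7; against Counter: 3p + 2(1−p) = p + 2.
Setting these equal: −10p + 7 = p + 2 ⇒ −11p = -5 ⇒ p = 5/11, and the value is (-10)·(5/11) + 7 = 27/11.
For the defender: with q = P(Hold), equating Land's and Sea's payoffs gives −6q + 3 = 5q + 2 ⇒ q = 1/11.

27/11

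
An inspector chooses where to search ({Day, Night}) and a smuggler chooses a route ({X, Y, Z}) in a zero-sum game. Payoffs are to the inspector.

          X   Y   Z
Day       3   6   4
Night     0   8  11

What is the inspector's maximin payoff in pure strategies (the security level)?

3

Row minima: Day → 3, Night → 0.
The best of these is 3.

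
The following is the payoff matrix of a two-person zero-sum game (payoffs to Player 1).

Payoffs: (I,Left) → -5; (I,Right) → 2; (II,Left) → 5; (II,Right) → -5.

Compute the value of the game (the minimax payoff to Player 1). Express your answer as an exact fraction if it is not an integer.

-15/17

Row minima: I → -5, II → -5; maximin = -5.
Column maxima: Left → 5, Right → 2; minimax = 2.
-5 ≠ 2, so there is no saddle point; optimal play is mixed.
Let Player 1 play I with probability p. Expected payoff against Left: (-5)p + 5(1−p) = −10p + 5; against Right: 2p + (-5)(1−p) = 7p − 5.
Setting these equal: −10p + 5 = 7p − 5 ⇒ −17p = -10 ⇒ p = 10/17, and the value is (-10)·(10/17) + 5 = -15/17.
For Player 2: with q = P(Left), equating I's and II's payoffs gives −7q + 2 = 10q − 5 ⇒ q = 7/17.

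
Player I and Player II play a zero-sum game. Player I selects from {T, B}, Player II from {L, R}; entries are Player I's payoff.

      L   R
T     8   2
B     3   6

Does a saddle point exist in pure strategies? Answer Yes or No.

Row minima: T → 2, B → 3; maximin = 3.
Column maxima: L → 8, R → 6; minimax = 6.
3 ≠ 6, so no pure-strategy equilibrium exists.

No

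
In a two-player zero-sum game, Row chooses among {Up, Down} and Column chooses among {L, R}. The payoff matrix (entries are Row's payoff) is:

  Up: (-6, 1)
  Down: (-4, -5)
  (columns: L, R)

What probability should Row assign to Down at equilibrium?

Row minima: Up → -6, Down → -5; maximin = -5.
Column maxima: L → -4, R → 1; minimax = -4.
-5 ≠ -4, so there is no saddle point; optimal play is mixed.
Let Row play Up with probability p. Expected payoff against L: (-6)p + (-4)(1−p) = −2p − 4; against R: 1p + (-5)(1−p) = 6p − 5.
Setting these equal: −2p − 4 = 6p − 5 ⇒ −8p = -1 ⇒ p = 1/8, and the value is (-2)·(1/8) − 4 = -17/4.
For Column: with q = P(L), equating Up's and Down's payoffs gives −7q + 1 = q − 5 ⇒ q = 3/4.

7/8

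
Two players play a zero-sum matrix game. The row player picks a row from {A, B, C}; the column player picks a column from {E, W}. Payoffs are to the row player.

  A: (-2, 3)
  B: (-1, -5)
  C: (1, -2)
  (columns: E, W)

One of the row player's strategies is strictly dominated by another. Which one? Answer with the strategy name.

B

C gives a strictly higher payoff than B against every column: 1 > -1, -2 > -5.
So B is strictly dominated and the row player never plays it.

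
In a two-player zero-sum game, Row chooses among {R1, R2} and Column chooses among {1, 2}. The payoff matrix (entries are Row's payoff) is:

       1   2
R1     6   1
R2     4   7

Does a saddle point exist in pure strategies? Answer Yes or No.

No

Row minima: R1 → 1, R2 → 4; maximin = 4.
Column maxima: 1 → 6, 2 → 7; minimax = 6.
4 ≠ 6, so no pure-strategy equilibrium exists.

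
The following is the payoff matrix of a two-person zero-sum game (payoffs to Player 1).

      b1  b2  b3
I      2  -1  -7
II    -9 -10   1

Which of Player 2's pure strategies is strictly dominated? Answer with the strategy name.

b2 holds Player 1's payoff strictly below b1 in every row: -1 < 2, -10 < -9.
So b1 is strictly dominated for Player 2.

b1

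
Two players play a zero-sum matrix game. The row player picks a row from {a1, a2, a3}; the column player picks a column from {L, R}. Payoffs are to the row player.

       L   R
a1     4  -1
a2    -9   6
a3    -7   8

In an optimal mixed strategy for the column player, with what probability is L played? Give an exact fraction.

9/20

Row minima: a1 → -1, a2 → -9, a3 → -7; maximin = -1.
Column maxima: L → 4, R → 8; minimax = 4.
-1 ≠ 4, so there is no saddle point; optimal play is mixed.
a2 is strictly dominated by a3, so the row player never plays it.
On the remaining 2×2 (a1, a3 vs L, R):
Let the row player play a1 with probability p. Expected payoff against L: 4p + (-7)(1−p) = 11p − 7; against R: (-1)p + 8(1−p) = −9p + 8.
Setting these equal: 11p − 7 = −9p + 8 ⇒ 20p = 15 ⇒ p = 3/4, and the value is (11)·(3/4) − 7 = 5/4.
For the column player: with q = P(L), equating a1's and a3's payoffs gives 5q − 1 = −15q + 8 ⇒ q = 9/20.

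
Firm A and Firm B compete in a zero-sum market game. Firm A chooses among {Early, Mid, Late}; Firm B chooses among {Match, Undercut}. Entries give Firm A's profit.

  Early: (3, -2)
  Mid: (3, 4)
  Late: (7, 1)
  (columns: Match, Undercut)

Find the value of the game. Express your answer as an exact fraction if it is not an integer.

25/7

Row minima: Early → -2, Mid → 3, Late → 1; maximin = 3.
Column maxima: Match → 7, Undercut → 4; minimax = 4.
3 ≠ 4, so there is no saddle point; optimal play is mixed.
Early is strictly dominated by Late, so Firm A never plays it.
On the remaining 2×2 (Mid, Late vs Match, Undercut):
Let Firm A play Mid with probability p. Expected payoff against Match: 3p + 7(1−p) = −4p + 7; against Undercut: 4p + 1(1−p) = 3p + 1.
Setting these equal: −4p + 7 = 3p + 1 ⇒ −7p = -6 ⇒ p = 6/7, and the value is (-4)·(6/7) + 7 = 25/7.
For Firm B: with q = P(Match), equating Mid's and Late's payoffs gives −q + 4 = 6q + 1 ⇒ q = 3/7.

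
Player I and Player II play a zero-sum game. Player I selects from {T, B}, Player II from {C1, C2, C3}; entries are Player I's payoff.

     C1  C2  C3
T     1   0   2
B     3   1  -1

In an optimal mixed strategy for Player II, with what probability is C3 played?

1/4

Row minima: T → 0, B → -1; maximin = 0.
Column maxima: C1 → 3, C2 → 1, C3 → 2; minimax = 1.
0 ≠ 1, so there is no saddle point; optimal play is mixed.
C1 is strictly dominated by C2 (it gives Player I strictly more in every row), so Player II never plays it.
On the remaining 2×2 (T, B vs C2, C3):
Let Player I play T with probability p. Expected payoff against C2: 0p + 1(1−p) = −p + 1; against C3: 2p + (-1)(1−p) = 3p − 1.
Setting these equal: −p + 1 = 3p − 1 ⇒ −4p = -2 ⇒ p = 1/2, and the value is (-1)·(1/2) + 1 = 1/2.
For Player II: with q = P(C2), equating T's and B's payoffs gives −2q + 2 = 2q − 1 ⇒ q = 3/4.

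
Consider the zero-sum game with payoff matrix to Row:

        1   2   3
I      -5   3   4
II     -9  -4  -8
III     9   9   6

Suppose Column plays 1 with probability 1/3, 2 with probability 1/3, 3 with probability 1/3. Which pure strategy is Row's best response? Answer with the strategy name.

III

Expected payoff of I: (1/3)·(-5) + (1/3)·3 + (1/3)·4 = 2/3.
Expected payoff of II: (1/3)·(-9) + (1/3)·(-4) + (1/3)·(-8) = -7.
Expected payoff of III: (1/3)·9 + (1/3)·9 + (1/3)·6 = 8.
The largest is 8, so Row's best response is III.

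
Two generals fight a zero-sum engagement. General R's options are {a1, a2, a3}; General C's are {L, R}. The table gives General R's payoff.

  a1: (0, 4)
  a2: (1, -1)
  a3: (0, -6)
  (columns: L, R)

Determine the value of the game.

Row minima: a1 → 0, a2 → -1, a3 → -6; maximin = 0.
Column maxima: L → 1, R → 4; minimax = 1.
0 ≠ 1, so there is no saddle point; optimal play is mixed.
a3 is strictly dominated by a2, so General R never plays it.
On the remaining 2×2 (a1, a2 vs L, R):
Let General R play a1 with probability p. Expected payoff against L: 0p + 1(1−p) = −p + 1; against R: 4p + (-1)(1−p) = 5p − 1.
Setting these equal: −p + 1 = 5p − 1 ⇒ −6p = -2 ⇒ p = 1/3, and the value is (-1)·(1/3) + 1 = 2/3.
For General C: with q = P(L), equating a1's and a2's payoffs gives −4q + 4 = 2q − 1 ⇒ q = 5/6.

2/3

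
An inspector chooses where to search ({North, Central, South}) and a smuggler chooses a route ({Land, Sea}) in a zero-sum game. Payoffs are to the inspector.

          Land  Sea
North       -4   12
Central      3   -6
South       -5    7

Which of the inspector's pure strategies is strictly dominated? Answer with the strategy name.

North gives a strictly higher payoff than South against every column: -4 > -5, 12 > 7.
So South is strictly dominated and the inspector never plays it.

South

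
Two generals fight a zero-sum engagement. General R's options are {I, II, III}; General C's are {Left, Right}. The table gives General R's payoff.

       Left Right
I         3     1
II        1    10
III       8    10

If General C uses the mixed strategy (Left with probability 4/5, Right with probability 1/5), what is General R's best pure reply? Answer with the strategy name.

III

Expected payoff of I: (4/5)·3 + (1/5)·1 = 13/5.
Expected payoff of II: (4/5)·1 + (1/5)·10 = 14/5.
Expected payoff of III: (4/5)·8 + (1/5)·10 = 42/5.
The largest is 42/5, so General R's best response is III.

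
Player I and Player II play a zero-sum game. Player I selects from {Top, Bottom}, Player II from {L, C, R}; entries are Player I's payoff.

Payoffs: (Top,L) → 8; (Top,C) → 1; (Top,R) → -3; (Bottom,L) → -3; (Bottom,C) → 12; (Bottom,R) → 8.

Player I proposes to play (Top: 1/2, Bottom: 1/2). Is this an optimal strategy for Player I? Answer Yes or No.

Against L this mix gives (1/2)·8 + (1/2)·(-3) = 5/2.
Against C this mix gives (1/2)·1 + (1/2)·12 = 13/2.
Against R this mix gives (1/2)·(-3) + (1/2)·8 = 5/2.
All of Player II's active replies (L, R) yield 5/2, and no column does worse for Player I. The mix makes Player II indifferent and guarantees 5/2, so it is optimal.

Yes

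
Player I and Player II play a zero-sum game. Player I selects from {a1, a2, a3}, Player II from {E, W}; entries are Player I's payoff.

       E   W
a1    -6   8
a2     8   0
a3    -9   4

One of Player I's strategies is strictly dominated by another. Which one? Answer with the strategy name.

a3

a1 gives a strictly higher payoff than a3 against every column: -6 > -9, 8 > 4.
So a3 is strictly dominated and Player I never plays it.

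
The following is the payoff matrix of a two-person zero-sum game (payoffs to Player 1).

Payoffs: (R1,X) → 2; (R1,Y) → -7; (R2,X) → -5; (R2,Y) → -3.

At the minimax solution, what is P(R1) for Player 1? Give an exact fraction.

2/11

Row minima: R1 → -7, R2 → -5; maximin = -5.
Column maxima: X → 2, Y → -3; minimax = -3.
-5 ≠ -3, so there is no saddle point; optimal play is mixed.
Let Player 1 play R1 with probability p. Expected payoff against X: 2p + (-5)(1−p) = 7p − 5; against Y: (-7)p + (-3)(1−p) = −4p − 3.
Setting these equal: 7p − 5 = −4p − 3 ⇒ 11p = 2 ⇒ p = 2/11, and the value is (7)·(2/11) − 5 = -41/11.
For Player 2: with q = P(X), equating R1's and R2's payoffs gives 9q − 7 = −2q − 3 ⇒ q = 4/11.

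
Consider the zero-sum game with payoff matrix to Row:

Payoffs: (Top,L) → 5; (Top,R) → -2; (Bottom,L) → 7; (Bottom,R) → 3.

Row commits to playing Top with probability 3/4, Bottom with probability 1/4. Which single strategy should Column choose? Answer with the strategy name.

R

If Column plays L, Row's expected payoff is (3/4)·5 + (1/4)·7 = 11/2.
If Column plays R, Row's expected payoff is (3/4)·(-2) + (1/4)·3 = -3/4.
Column minimizes Row's payoff; the smallest is -3/4, so the best response is R.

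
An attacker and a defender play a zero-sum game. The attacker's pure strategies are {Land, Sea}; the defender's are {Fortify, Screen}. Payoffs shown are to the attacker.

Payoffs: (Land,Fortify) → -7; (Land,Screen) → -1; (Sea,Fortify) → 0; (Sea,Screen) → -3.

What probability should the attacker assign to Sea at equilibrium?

Row minima: Land → -7, Sea → -3; maximin = -3.
Column maxima: Fortify → 0, Screen → -1; minimax = -1.
-3 ≠ -1, so there is no saddle point; optimal play is mixed.
Let the attacker play Land with probability p. Expected payoff against Fortify: (-7)p + 0(1−p) = −7p; against Screen: (-1)p + (-3)(1−p) = 2p − 3.
Setting these equal: −7p = 2p − 3 ⇒ −9p = -3 ⇒ p = 1/3, and the value is (-7)·(1/3) = -7/3.
For the defender: with q = P(Fortify), equating Land's and Sea's payoffs gives −6q − 1 = 3q − 3 ⇒ q = 2/9.

2/3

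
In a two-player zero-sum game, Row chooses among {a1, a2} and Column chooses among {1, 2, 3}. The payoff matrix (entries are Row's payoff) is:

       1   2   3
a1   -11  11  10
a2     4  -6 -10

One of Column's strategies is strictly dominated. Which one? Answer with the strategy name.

2

3 holds Row's payoff strictly below 2 in every row: 10 < 11, -10 < -6.
So 2 is strictly dominated for Column.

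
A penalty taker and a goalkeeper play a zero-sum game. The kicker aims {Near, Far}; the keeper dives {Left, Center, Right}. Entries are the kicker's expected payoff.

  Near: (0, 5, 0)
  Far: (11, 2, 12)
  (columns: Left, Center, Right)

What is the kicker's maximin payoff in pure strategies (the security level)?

Row minima: Near → 0, Far → 2.
The best of these is 2.

2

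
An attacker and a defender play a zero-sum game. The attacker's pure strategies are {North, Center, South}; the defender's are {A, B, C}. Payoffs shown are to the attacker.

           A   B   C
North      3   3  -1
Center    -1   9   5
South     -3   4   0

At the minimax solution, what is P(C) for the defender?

2/5

Row minima: North → -1, Center → -1, South → -3; maximin = -1.
Column maxima: A → 3, B → 9, C → 5; minimax = 3.
-1 ≠ 3, so there is no saddle point; optimal play is mixed.
South is strictly dominated by Center, so the attacker never plays it.
B is strictly dominated by C (it gives the attacker strictly more in every row), so the defender never plays it.
On the remaining 2×2 (North, Center vs A, C):
Let the attacker play North with probability p. Expected payoff against A: 3p + (-1)(1−p) = 4p − 1; against C: (-1)p + 5(1−p) = −6p + 5.
Setting these equal: 4p − 1 = −6p + 5 ⇒ 10p = 6 ⇒ p = 3/5, and the value is (4)·(3/5) − 1 = 7/5.
For the defender: with q = P(A), equating North's and Center's payoffs gives 4q − 1 = −6q + 5 ⇒ q = 3/5.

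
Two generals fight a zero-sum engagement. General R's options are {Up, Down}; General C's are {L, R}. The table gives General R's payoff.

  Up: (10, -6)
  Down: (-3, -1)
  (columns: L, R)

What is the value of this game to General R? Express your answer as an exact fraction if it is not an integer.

-14/9

Row minima: Up → -6, Down → -3; maximin = -3.
Column maxima: L → 10, R → -1; minimax = -1.
-3 ≠ -1, so there is no saddle point; optimal play is mixed.
Let General R play Up with probability p. Expected payoff against L: 10p + (-3)(1−p) = 13p − 3; against R: (-6)p + (-1)(1−p) = −5p − 1.
Setting these equal: 13p − 3 = −5p − 1 ⇒ 18p = 2 ⇒ p = 1/9, and the value is (13)·(1/9) − 3 = -14/9.
For General C: with q = P(L), equating Up's and Down's payoffs gives 16q − 6 = −2q − 1 ⇒ q = 5/18.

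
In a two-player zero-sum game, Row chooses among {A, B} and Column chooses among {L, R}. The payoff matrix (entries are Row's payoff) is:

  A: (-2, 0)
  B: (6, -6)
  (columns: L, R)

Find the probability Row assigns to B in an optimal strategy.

1/7

Row minima: A → -2, B → -6; maximin = -2.
Column maxima: L → 6, R → 0; minimax = 0.
-2 ≠ 0, so there is no saddle point; optimal play is mixed.
Let Row play A with probability p. Expected payoff against L: (-2)p + 6(1−p) = −8p + 6; against R: 0p + (-6)(1−p) = 6p − 6.
Setting these equal: −8p + 6 = 6p − 6 ⇒ −14p = -12 ⇒ p = 6/7, and the value is (-8)·(6/7) + 6 = -6/7.
For Column: with q = P(L), equating A's and B's payoffs gives −2q = 12q − 6 ⇒ q = 3/7.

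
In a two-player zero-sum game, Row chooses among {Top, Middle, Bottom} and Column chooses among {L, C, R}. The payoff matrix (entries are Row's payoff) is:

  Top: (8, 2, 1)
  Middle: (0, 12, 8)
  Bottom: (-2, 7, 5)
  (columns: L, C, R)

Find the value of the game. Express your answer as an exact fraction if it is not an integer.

Row minima: Top → 1, Middle → 0, Bottom → -2; maximin = 1.
Column maxima: L → 8, C → 12, R → 8; minimax = 8.
1 ≠ 8, so there is no saddle point; optimal play is mixed.
Bottom is strictly dominated by Middle, so Row never plays it.
C is strictly dominated by R (it gives Row strictly more in every row), so Column never plays it.
On the remaining 2×2 (Top, Middle vs L, R):
Let Row play Top with probability p. Expected payoff against L: 8p + 0(1−p) = 8p; against R: 1p + 8(1−p) = −7p + 8.
Setting these equal: 8p = −7p + 8 ⇒ 15p = 8 ⇒ p = 8/15, and the value is (8)·(8/15) = 64/15.
For Column: with q = P(L), equating Top's and Middle's payoffs gives 7q + 1 = −8q + 8 ⇒ q = 7/15.

64/15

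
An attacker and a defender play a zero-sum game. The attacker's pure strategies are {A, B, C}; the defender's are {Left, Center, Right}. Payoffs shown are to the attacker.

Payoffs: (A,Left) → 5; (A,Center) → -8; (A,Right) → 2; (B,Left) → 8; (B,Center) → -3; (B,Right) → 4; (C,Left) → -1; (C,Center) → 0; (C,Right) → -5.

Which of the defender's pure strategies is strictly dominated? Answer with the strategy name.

Left

Right holds the attacker's payoff strictly below Left in every row: 2 < 5, 4 < 8, -5 < -1.
So Left is strictly dominated for the defender.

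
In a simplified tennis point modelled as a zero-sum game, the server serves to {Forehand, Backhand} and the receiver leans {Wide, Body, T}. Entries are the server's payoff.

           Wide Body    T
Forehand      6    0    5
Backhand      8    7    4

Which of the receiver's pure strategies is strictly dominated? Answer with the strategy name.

Wide

Body holds the server's payoff strictly below Wide in every row: 0 < 6, 7 < 8.
So Wide is strictly dominated for the receiver.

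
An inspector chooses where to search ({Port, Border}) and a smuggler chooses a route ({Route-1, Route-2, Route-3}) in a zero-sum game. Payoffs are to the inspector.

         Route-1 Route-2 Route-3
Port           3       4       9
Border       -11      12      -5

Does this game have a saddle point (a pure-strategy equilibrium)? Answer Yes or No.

Row minima: Port → 3, Border → -11; maximin = 3.
Column maxima: Route-1 → 3, Route-2 → 12, Route-3 → 9; minimax = 3.
maximin = minimax = 3, so a saddle point exists.

Yes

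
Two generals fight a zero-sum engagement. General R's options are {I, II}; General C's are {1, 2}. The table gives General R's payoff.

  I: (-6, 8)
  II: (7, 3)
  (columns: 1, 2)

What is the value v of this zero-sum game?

37/9

Row minima: I → -6, II → 3; maximin = 3.
Column maxima: 1 → 7, 2 → 8; minimax = 7.
3 ≠ 7, so there is no saddle point; optimal play is mixed.
Let General R play I with probability p. Expected payoff against 1: (-6)p + 7(1−p) = −13p + 7; against 2: 8p + 3(1−p) = 5p + 3.
Setting these equal: −13p + 7 = 5p + 3 ⇒ −18p = -4 ⇒ p = 2/9, and the value is (-13)·(2/9) + 7 = 37/9.
For General C: with q = P(1), equating I's and II's payoffs gives −14q + 8 = 4q + 3 ⇒ q = 5/18.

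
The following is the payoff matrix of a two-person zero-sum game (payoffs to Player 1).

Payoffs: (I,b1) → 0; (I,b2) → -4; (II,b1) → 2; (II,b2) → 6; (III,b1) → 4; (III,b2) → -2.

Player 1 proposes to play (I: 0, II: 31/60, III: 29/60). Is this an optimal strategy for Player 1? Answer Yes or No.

No

Against b1 this mix gives (31/60)·2 + (29/60)·4 = 89/30.
Against b2 this mix gives (31/60)·6 + (29/60)·(-2) = 32/15.
Player 2 will play b2, holding Player 1 to 32/15. Shifting weight toward the row that does better against b2 would raise this floor (the equalizing mix achieves 14/5 against both b2 and b1), so the proposed strategy is not optimal.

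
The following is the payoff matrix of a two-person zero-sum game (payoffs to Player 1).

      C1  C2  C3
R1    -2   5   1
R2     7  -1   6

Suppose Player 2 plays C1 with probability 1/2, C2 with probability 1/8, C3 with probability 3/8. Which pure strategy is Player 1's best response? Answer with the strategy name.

R2

Expected payoff of R1: (1/2)·(-2) + (1/8)·5 + (3/8)·1 = 0.
Expected payoff of R2: (1/2)·7 + (1/8)·(-1) + (3/8)·6 = 45/8.
The largest is 45/8, so Player 1's best response is R2.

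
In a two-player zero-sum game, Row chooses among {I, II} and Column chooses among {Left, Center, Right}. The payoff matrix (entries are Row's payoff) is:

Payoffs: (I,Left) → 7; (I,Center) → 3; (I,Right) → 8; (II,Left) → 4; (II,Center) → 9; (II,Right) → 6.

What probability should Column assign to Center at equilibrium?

Row minima: I → 3, II → 4; maximin = 4.
Column maxima: Left → 7, Center → 9, Right → 8; minimax = 7.
4 ≠ 7, so there is no saddle point; optimal play is mixed.
Right is strictly dominated by Left (it gives Row strictly more in every row), so Column never plays it.
On the remaining 2×2 (I, II vs Left, Center):
Let Row play I with probability p. Expected payoff against Left: 7p + 4(1−p) = 3p + 4; against Center: 3p + 9(1−p) = −6p + 9.
Setting these equal: 3p + 4 = −6p + 9 ⇒ 9p = 5 ⇒ p = 5/9, and the value is (3)·(5/9) + 4 = 17/3.
For Column: with q = P(Left), equating I's and II's payoffs gives 4q + 3 = −5q + 9 ⇒ q = 2/3.

1/3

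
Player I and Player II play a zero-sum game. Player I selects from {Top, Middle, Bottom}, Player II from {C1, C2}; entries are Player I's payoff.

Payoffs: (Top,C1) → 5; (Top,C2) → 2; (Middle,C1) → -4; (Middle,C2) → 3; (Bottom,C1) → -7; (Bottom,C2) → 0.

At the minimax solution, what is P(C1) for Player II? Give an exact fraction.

1/10

Row minima: Top → 2, Middle → -4, Bottom → -7; maximin = 2.
Column maxima: C1 → 5, C2 → 3; minimax = 3.
2 ≠ 3, so there is no saddle point; optimal play is mixed.
Bottom is strictly dominated by Top, so Player I never plays it.
On the remaining 2×2 (Top, Middle vs C1, C2):
Let Player I play Top with probability p. Expected payoff against C1: 5p + (-4)(1−p) = 9p − 4; against C2: 2p + 3(1−p) = −p + 3.
Setting these equal: 9p − 4 = −p + 3 ⇒ 10p = 7 ⇒ p = 7/10, and the value is (9)·(7/10) − 4 = 23/10.
For Player II: with q = P(C1), equating Top's and Middle's payoffs gives 3q + 2 = −7q + 3 ⇒ q = 1/10.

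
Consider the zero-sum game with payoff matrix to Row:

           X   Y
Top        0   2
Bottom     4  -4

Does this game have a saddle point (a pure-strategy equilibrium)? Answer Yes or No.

No

Row minima: Top → 0, Bottom → -4; maximin = 0.
Column maxima: X → 4, Y → 2; minimax = 2.
0 ≠ 2, so no pure-strategy equilibrium exists.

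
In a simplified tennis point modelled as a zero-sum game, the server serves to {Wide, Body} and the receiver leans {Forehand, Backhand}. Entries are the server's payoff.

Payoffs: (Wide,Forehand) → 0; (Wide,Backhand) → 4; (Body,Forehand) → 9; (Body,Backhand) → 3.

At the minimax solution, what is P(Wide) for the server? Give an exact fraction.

3/5

Row minima: Wide → 0, Body → 3; maximin = 3.
Column maxima: Forehand → 9, Backhand → 4; minimax = 4.
3 ≠ 4, so there is no saddle point; optimal play is mixed.
Let the server play Wide with probability p. Expected payoff against Forehand: 0p + 9(1−p) = −9p + 9; against Backhand: 4p + 3(1−p) = p + 3.
Setting these equal: −9p + 9 = p + 3 ⇒ −10p = -6 ⇒ p = 3/5, and the value is (-9)·(3/5) + 9 = 18/5.
For the receiver: with q = P(Forehand), equating Wide's and Body's payoffs gives −4q + 4 = 6q + 3 ⇒ q = 1/10.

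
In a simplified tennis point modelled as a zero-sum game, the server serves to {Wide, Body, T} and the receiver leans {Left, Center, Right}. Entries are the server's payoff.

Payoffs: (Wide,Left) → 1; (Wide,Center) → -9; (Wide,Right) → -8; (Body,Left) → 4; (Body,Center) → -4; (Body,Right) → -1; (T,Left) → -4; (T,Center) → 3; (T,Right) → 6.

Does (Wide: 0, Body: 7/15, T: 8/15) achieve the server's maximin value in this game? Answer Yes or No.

Against Left this mix gives (7/15)·4 + (8/15)·(-4) = -4/15.
Against Center this mix gives (7/15)·(-4) + (8/15)·3 = -4/15.
Against Right this mix gives (7/15)·(-1) + (8/15)·6 = 41/15.
All of the receiver's active replies (Left, Center) yield -4/15, and no column does worse for the server. The mix makes the receiver indifferent and guarantees -4/15, so it is optimal.

Yes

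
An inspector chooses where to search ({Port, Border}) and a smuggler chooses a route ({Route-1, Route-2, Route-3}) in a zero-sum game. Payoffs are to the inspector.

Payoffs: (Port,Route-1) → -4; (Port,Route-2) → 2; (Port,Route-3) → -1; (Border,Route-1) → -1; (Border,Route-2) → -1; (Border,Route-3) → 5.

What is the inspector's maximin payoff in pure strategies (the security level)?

-1

Row minima: Port → -4, Border → -1.
The best of these is -1.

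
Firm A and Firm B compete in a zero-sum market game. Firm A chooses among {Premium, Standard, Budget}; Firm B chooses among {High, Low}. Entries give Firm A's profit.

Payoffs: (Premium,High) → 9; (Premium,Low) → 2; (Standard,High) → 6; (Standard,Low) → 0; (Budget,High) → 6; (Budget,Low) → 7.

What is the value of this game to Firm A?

51/8

Row minima: Premium → 2, Standard → 0, Budget → 6; maximin = 6.
Column maxima: High → 9, Low → 7; minimax = 7.
6 ≠ 7, so there is no saddle point; optimal play is mixed.
Standard is strictly dominated by Premium, so Firm A never plays it.
On the remaining 2×2 (Premium, Budget vs High, Low):
Let Firm A play Premium with probability p. Expected payoff against High: 9p + 6(1−p) = 3p + 6; against Low: 2p + 7(1−p) = −5p + 7.
Setting these equal: 3p + 6 = −5p + 7 ⇒ 8p = 1 ⇒ p = 1/8, and the value is (3)·(1/8) + 6 = 51/8.
For Firm B: with q = P(High), equating Premium's and Budget's payoffs gives 7q + 2 = −q + 7 ⇒ q = 5/8.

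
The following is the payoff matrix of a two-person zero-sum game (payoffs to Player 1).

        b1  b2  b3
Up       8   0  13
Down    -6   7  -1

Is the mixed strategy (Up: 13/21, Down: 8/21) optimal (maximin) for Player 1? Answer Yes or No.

Yes

Against b1 this mix gives (13/21)·8 + (8/21)·(-6) = 8/3.
Against b2 this mix gives (13/21)·0 + (8/21)·7 = 8/3.
Against b3 this mix gives (13/21)·13 + (8/21)·(-1) = 23/3.
All of Player 2's active replies (b1, b2) yield 8/3, and no column does worse for Player 1. The mix makes Player 2 indifferent and guarantees 8/3, so it is optimal.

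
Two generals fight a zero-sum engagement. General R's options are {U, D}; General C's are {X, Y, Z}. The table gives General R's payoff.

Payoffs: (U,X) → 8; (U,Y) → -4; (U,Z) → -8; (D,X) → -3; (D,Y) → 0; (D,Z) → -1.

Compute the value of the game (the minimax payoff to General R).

Row minima: U → -8, D → -3; maximin = -3.
Column maxima: X → 8, Y → 0, Z → -1; minimax = -1.
-3 ≠ -1, so there is no saddle point; optimal play is mixed.
Y is strictly dominated by Z (it gives General R strictly more in every row), so General C never plays it.
On the remaining 2×2 (U, D vs X, Z):
Let General R play U with probability p. Expected payoff against X: 8p + (-3)(1−p) = 11p − 3; against Z: (-8)p + (-1)(1−p) = −7p − 1.
Setting these equal: 11p − 3 = −7p − 1 ⇒ 18p = 2 ⇒ p = 1/9, and the value is (11)·(1/9) − 3 = -16/9.
For General C: with q = P(X), equating U's and D's payoffs gives 16q − 8 = −2q − 1 ⇒ q = 7/18.

-16/9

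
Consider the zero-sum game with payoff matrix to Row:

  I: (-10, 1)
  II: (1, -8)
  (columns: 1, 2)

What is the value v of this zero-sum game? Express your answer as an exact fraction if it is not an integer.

Row minima: I → -10, II → -8; maximin = -8.
Column maxima: 1 → 1, 2 → 1; minimax = 1.
-8 ≠ 1, so there is no saddle point; optimal play is mixed.
Let Row play I with probability p. Expected payoff against 1: (-10)p + 1(1−p) = −11p + 1; against 2: 1p + (-8)(1−p) = 9p − 8.
Setting these equal: −11p + 1 = 9p − 8 ⇒ −20p = -9 ⇒ p = 9/20, and the value is (-11)·(9/20) + 1 = -79/20.
For Column: with q = P(1), equating I's and II's payoffs gives −11q + 1 = 9q − 8 ⇒ q = 9/20.

-79/20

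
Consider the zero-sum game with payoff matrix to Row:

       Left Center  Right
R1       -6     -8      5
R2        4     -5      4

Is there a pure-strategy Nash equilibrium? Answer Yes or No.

Row minima: R1 → -8, R2 → -5; maximin = -5.
Column maxima: Left → 4, Center → -5, Right → 5; minimax = -5.
maximin = minimax = -5, so a saddle point exists.

Yes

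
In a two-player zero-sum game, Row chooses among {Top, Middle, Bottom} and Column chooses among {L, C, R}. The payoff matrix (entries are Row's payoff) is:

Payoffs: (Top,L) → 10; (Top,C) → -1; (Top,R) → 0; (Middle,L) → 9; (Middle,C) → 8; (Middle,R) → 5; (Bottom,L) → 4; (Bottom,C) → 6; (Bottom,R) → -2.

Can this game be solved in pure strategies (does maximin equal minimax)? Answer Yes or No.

Yes

Row minima: Top → -1, Middle → 5, Bottom → -2; maximin = 5.
Column maxima: L → 10, C → 8, R → 5; minimax = 5.
maximin = minimax = 5, so a saddle point exists.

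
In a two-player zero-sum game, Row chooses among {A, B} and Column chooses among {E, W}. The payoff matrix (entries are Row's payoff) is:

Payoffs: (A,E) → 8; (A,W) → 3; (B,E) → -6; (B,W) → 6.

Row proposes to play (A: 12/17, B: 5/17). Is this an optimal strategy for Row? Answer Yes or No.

Yes

Against E this mix gives (12/17)·8 + (5/17)·(-6) = 66/17.
Against W this mix gives (12/17)·3 + (5/17)·6 = 66/17.
All of Column's active replies (E, W) yield 66/17, and no column does worse for Row. The mix makes Column indifferent and guarantees 66/17, so it is optimal.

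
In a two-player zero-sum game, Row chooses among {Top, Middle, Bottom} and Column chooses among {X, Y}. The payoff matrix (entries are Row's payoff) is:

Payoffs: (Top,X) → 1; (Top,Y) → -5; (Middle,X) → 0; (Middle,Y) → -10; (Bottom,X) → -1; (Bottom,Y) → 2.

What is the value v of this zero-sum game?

Row minima: Top → -5, Middle → -10, Bottom → -1; maximin = -1.
Column maxima: X → 1, Y → 2; minimax = 1.
-1 ≠ 1, so there is no saddle point; optimal play is mixed.
Middle is strictly dominated by Top, so Row never plays it.
On the remaining 2×2 (Top, Bottom vs X, Y):
Let Row play Top with probability p. Expected payoff against X: 1p + (-1)(1−p) = 2p − 1; against Y: (-5)p + 2(1−p) = −7p + 2.
Setting these equal: 2p − 1 = −7p + 2 ⇒ 9p = 3 ⇒ p = 1/3, and the value is (2)·(1/3) − 1 = -1/3.
For Column: with q = P(X), equating Top's and Bottom's payoffs gives 6q − 5 = −3q + 2 ⇒ q = 7/9.

-1/3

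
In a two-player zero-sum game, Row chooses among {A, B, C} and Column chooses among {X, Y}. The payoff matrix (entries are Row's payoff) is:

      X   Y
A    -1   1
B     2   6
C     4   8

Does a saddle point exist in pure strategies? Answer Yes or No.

Row minima: A → -1, B → 2, C → 4; maximin = 4.
Column maxima: X → 4, Y → 8; minimax = 4.
maximin = minimax = 4, so a saddle point exists.

Yes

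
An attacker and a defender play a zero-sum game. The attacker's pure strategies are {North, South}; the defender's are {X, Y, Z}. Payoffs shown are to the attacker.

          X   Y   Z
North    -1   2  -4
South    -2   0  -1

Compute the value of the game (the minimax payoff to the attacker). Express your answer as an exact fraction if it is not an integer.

-7/4

Row minima: North → -4, South → -2; maximin = -2.
Column maxima: X → -1, Y → 2, Z → -1; minimax = -1.
-2 ≠ -1, so there is no saddle point; optimal play is mixed.
Y is strictly dominated by X (it gives the attacker strictly more in every row), so the defender never plays it.
On the remaining 2×2 (North, South vs X, Z):
Let the attacker play North with probability p. Expected payoff against X: (-1)p + (-2)(1−p) = p − 2; against Z: (-4)p + (-1)(1−p) = −3p − 1.
Setting these equal: p − 2 = −3p − 1 ⇒ 4p = 1 ⇒ p = 1/4, and the value is (1)·(1/4) − 2 = -7/4.
For the defender: with q = P(X), equating North's and South's payoffs gives 3q − 4 = −q − 1 ⇒ q = 3/4.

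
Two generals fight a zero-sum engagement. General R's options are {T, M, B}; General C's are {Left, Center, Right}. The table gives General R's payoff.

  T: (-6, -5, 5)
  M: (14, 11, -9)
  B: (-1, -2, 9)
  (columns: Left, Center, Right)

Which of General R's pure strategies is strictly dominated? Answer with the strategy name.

T

B gives a strictly higher payoff than T against every column: -1 > -6, -2 > -5, 9 > 5.
So T is strictly dominated and General R never plays it.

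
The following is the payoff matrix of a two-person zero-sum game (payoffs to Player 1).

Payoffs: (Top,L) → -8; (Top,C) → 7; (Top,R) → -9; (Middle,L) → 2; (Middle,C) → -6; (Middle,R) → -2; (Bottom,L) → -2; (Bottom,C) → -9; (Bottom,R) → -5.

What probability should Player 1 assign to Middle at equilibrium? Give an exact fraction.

Row minima: Top → -9, Middle → -6, Bottom → -9; maximin = -6.
Column maxima: L → 2, C → 7, R → -2; minimax = -2.
-6 ≠ -2, so there is no saddle point; optimal play is mixed.
Bottom is strictly dominated by Middle, so Player 1 never plays it.
L is strictly dominated by R (it gives Player 1 strictly more in every row), so Player 2 never plays it.
On the remaining 2×2 (Top, Middle vs C, R):
Let Player 1 play Top with probability p. Expected payoff against C: 7p + (-6)(1−p) = 13p − 6; against R: (-9)p + (-2)(1−p) = −7p − 2.
Setting these equal: 13p − 6 = −7p − 2 ⇒ 20p = 4 ⇒ p = 1/5, and the value is (13)·(1/5) − 6 = -17/5.
For Player 2: with q = P(C), equating Top's and Middle's payoffs gives 16q − 9 = −4q − 2 ⇒ q = 7/20.

4/5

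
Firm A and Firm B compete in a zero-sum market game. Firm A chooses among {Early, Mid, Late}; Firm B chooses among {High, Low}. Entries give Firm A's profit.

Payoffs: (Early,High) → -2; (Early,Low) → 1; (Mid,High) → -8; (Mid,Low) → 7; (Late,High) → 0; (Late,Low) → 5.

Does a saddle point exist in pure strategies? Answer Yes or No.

Yes

Row minima: Early → -2, Mid → -8, Late → 0; maximin = 0.
Column maxima: High → 0, Low → 7; minimax = 0.
maximin = minimax = 0, so a saddle point exists.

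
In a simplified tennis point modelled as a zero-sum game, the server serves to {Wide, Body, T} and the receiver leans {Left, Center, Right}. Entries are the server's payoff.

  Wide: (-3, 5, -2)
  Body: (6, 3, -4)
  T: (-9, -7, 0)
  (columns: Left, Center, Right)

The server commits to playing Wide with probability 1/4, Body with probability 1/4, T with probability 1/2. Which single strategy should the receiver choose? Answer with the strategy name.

If the receiver plays Left, the server's expected payoff is (1/4)·(-3) + (1/4)·6 + (1/2)·(-9) = -15/4.
If the receiver plays Center, the server's expected payoff is (1/4)·5 + (1/4)·3 + (1/2)·(-7) = -3/2.
If the receiver plays Right, the server's expected payoff is (1/4)·(-2) + (1/4)·(-4) + (1/2)·0 = -3/2.
The receiver minimizes the server's payoff; the smallest is -15/4, so the best response is Left.

Left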